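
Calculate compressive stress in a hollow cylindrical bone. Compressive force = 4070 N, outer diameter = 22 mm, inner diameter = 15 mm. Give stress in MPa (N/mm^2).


A = pi*(r_o^2 - r_i^2)
r_o = 11 mm, r_i = 7.5 mm
A = 203.418 mm^2
sigma = F/A = 4070 / 203.418
sigma = 20.01 MPa


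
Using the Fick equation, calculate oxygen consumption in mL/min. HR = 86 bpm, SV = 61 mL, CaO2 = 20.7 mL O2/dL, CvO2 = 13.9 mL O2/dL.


CO = HR*SV = 86*61/1000 = 5.246 L/min
a-v O2 diff = 20.7 - 13.9 = 6.8 mL/dL
VO2 = CO * (CaO2-CvO2) * 10 dL/L
VO2 = 5.246 * 6.8 * 10
VO2 = 356.7 mL/min


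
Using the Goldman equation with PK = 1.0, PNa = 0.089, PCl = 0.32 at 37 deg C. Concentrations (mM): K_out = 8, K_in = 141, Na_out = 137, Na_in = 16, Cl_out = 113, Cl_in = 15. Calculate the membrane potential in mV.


Vm = (RT/F)*ln((PK*Ko + PNa*Nao + PCl*Cli)/(PK*Ki + PNa*Nai + PCl*Clo))
Numer = 24.993, Denom = 178.584
Vm = -52.55 mV


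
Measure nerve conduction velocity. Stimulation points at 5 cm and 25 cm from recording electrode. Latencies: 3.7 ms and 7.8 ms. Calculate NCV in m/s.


Distance = (25 - 5) / 100 = 0.2 m
dt = (7.8 - 3.7) / 1000 = 0.0041 s
NCV = dist / dt = 48.78 m/s


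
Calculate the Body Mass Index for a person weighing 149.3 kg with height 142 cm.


BMI = weight / height^2
height = 142 cm = 1.42 m
BMI = 149.3 / 1.42^2
BMI = 74.04 kg/m^2


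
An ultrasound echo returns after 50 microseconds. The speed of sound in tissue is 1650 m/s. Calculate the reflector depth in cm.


depth = c * t / 2
t = 50 us = 5.0000e-05 s
depth = 1650 * 5.0000e-05 / 2
depth = 0.04125 m = 4.125 cm


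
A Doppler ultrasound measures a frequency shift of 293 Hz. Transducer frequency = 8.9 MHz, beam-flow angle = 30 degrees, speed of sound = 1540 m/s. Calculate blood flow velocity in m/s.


v = fd * c / (2 * f0 * cos(theta))
v = 293 * 1540 / (2 * 8.9000e+06 * cos(30))
v = 0.02927 m/s


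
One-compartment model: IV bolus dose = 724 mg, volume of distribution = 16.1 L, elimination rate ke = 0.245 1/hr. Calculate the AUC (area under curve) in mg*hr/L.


C0 = Dose/Vd = 724/16.1 = 44.9689 mg/L
AUC = C0/ke = 44.9689/0.245
AUC = 183.5 mg*hr/L


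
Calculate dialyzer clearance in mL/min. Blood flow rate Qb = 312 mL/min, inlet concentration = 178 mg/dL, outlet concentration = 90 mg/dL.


K = Qb * (Cb_in - Cb_out) / Cb_in
K = 312 * (178 - 90) / 178
K = 154.2 mL/min


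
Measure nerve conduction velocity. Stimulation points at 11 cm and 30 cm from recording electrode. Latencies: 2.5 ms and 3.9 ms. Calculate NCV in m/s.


Distance = (30 - 11) / 100 = 0.19 m
dt = (3.9 - 2.5) / 1000 = 0.0014 s
NCV = dist / dt = 135.7 m/s


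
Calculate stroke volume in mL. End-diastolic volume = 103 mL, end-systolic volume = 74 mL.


SV = EDV - ESV
SV = 103 - 74
SV = 29 mL


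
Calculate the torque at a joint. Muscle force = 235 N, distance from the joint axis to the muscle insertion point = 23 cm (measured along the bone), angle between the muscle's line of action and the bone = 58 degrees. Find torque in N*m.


Torque = F * d * sin(theta)   (moment arm = d*sin(theta))
d = 23 cm = 0.23 m
Torque = 235 * 0.23 * sin(58)
Torque = 45.84 N*m


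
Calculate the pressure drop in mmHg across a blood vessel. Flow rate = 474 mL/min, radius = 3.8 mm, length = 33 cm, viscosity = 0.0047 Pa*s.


dP = 8*mu*L*Q / (pi*r^4)
Q = 474 mL/min = 7.9e-06 m^3/s
dP = 149.639 Pa = 149.639 / 133.322 mmHg = 1.122 mmHg


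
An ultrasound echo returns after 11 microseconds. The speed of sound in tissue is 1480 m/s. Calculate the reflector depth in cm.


depth = c * t / 2
t = 11 us = 1.1000e-05 s
depth = 1480 * 1.1000e-05 / 2
depth = 0.00814 m = 0.814 cm


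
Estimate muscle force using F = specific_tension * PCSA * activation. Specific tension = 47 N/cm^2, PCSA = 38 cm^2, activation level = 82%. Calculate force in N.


F = sigma * PCSA * activation
F = 47 * 38 * 0.82
F = 1465 N


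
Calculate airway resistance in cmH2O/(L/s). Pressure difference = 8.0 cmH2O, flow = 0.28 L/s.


R = dP / flow
R = 8.0 / 0.28
R = 28.57 cmH2O/(L/s)


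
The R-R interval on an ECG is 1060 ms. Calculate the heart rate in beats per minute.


HR = 60 / RR_interval(s)
RR = 1060 ms = 1.06 s
HR = 60 / 1.06 = 56.6 bpm


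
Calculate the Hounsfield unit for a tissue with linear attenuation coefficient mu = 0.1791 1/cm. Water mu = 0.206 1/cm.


HU = ((mu_tissue - mu_water) / mu_water) * 1000
HU = ((0.1791 - 0.206) / 0.206) * 1000
HU = -130.6


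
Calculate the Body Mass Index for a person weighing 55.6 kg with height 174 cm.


BMI = weight / height^2
height = 174 cm = 1.74 m
BMI = 55.6 / 1.74^2
BMI = 18.36 kg/m^2


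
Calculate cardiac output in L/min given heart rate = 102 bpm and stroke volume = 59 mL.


CO = HR * SV
CO = 102 * 59 / 1000
CO = 6.018 L/min


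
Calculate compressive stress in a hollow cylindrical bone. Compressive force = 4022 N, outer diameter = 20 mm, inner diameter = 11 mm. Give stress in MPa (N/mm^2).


A = pi*(r_o^2 - r_i^2)
r_o = 10 mm, r_i = 5.5 mm
A = 219.126 mm^2
sigma = F/A = 4022 / 219.126
sigma = 18.35 MPa


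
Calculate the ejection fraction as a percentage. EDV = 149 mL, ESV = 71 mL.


SV = EDV - ESV = 149 - 71 = 78 mL
EF = SV/EDV * 100 = 78/149 * 100
EF = 52.35%


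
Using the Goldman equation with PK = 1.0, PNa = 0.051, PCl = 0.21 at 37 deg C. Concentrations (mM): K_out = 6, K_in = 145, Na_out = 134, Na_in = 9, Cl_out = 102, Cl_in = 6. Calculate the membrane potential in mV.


Vm = (RT/F)*ln((PK*Ko + PNa*Nao + PCl*Cli)/(PK*Ki + PNa*Nai + PCl*Clo))
Numer = 14.094, Denom = 166.879
Vm = -66.05 mV


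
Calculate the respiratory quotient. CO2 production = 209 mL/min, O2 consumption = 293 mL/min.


RQ = VCO2 / VO2
RQ = 209 / 293
RQ = 0.7133


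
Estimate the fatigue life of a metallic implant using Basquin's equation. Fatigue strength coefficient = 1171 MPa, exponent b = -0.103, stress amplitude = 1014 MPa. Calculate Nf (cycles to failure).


sigma_a = sigma_f' * (2Nf)^b
2Nf = (sigma_a/sigma_f')^(1/b)
2Nf = (1014/1171)^(1/-0.103)
2Nf = 4.0455726
Nf = 2.023


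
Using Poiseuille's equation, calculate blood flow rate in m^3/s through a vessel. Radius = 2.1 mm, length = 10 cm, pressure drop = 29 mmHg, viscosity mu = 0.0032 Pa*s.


Q = pi*r^4*dP / (8*mu*L)
r = 0.0021 m, L = 0.1 m
dP = 29 mmHg = 3866.338 Pa
Q = 9.2276e-05 m^3/s


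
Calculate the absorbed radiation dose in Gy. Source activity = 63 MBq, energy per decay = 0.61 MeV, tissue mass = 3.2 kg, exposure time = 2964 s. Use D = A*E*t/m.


A = 63 MBq = 6.3000e+07 Bq
E = 0.61 MeV = 9.7722e-14 J
D = A*E*t/m = 6.3000e+07*9.7722e-14*2964/3.2
D = 0.005702 Gy


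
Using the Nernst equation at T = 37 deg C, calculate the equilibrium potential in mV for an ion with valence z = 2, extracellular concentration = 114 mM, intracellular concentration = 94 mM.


E = (RT/(zF)) * ln(C_out/C_in)
T = 37 + 273.15 = 310.15 K
E = (8.314 * 310.15 / (2 * 96485)) * ln(114/94)
E = 2.578 mV


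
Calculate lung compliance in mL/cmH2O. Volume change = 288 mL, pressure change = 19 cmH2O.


C = dV / dP
C = 288 / 19
C = 15.16 mL/cmH2O


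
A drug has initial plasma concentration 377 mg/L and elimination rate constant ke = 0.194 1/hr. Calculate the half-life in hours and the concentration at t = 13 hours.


t_half = ln(2) / ke = 0.693147 / 0.194 = 3.573 hr
C(t) = C0 * exp(-ke*t) = 377 * exp(-0.194*13)
C(13) = 30.27 mg/L


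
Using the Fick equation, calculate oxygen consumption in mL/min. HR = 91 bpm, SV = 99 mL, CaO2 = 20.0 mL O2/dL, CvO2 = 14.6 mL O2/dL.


CO = HR*SV = 91*99/1000 = 9.009 L/min
a-v O2 diff = 20.0 - 14.6 = 5.4 mL/dL
VO2 = CO * (CaO2-CvO2) * 10 dL/L
VO2 = 9.009 * 5.4 * 10
VO2 = 486.5 mL/min


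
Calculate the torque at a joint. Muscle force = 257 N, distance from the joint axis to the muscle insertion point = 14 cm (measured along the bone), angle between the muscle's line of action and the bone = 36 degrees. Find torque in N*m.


Torque = F * d * sin(theta)   (moment arm = d*sin(theta))
d = 14 cm = 0.14 m
Torque = 257 * 0.14 * sin(36)
Torque = 21.15 N*m


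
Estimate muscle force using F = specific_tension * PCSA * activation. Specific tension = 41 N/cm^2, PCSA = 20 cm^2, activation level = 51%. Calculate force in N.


F = sigma * PCSA * activation
F = 41 * 20 * 0.51
F = 418.2 N


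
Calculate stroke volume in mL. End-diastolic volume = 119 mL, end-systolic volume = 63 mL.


SV = EDV - ESV
SV = 119 - 63
SV = 56 mL


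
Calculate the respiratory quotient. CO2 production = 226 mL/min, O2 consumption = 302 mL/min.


RQ = VCO2 / VO2
RQ = 226 / 302
RQ = 0.7483


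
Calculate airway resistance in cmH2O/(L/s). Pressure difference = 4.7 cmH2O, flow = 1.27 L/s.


R = dP / flow
R = 4.7 / 1.27
R = 3.701 cmH2O/(L/s)


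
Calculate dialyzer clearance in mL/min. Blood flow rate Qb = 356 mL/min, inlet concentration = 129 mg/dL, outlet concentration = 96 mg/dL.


K = Qb * (Cb_in - Cb_out) / Cb_in
K = 356 * (129 - 96) / 129
K = 91.07 mL/min


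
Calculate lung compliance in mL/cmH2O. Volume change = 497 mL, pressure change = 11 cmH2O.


C = dV / dP
C = 497 / 11
C = 45.18 mL/cmH2O


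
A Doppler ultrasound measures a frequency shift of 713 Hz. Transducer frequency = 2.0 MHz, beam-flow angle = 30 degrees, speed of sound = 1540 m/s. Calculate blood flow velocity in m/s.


v = fd * c / (2 * f0 * cos(theta))
v = 713 * 1540 / (2 * 2.0000e+06 * cos(30))
v = 0.317 m/s


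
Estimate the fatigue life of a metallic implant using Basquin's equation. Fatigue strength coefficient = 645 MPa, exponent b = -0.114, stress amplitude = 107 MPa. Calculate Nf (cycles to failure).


sigma_a = sigma_f' * (2Nf)^b
2Nf = (sigma_a/sigma_f')^(1/b)
2Nf = (107/645)^(1/-0.114)
2Nf = 6976676.2
Nf = 3.4883e+06


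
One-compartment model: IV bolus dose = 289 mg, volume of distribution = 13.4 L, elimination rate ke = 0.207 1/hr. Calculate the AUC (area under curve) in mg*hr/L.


C0 = Dose/Vd = 289/13.4 = 21.5672 mg/L
AUC = C0/ke = 21.5672/0.207
AUC = 104.2 mg*hr/L


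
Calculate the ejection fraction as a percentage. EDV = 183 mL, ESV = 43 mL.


SV = EDV - ESV = 183 - 43 = 140 mL
EF = SV/EDV * 100 = 140/183 * 100
EF = 76.5%


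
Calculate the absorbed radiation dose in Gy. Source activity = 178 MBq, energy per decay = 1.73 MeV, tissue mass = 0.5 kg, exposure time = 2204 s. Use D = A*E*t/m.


A = 178 MBq = 1.7800e+08 Bq
E = 1.73 MeV = 2.77146e-13 J
D = A*E*t/m = 1.7800e+08*2.77146e-13*2204/0.5
D = 0.2175 Gy


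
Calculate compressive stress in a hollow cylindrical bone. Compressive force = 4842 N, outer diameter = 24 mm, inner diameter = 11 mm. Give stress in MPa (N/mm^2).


A = pi*(r_o^2 - r_i^2)
r_o = 12 mm, r_i = 5.5 mm
A = 357.356 mm^2
sigma = F/A = 4842 / 357.356
sigma = 13.55 MPa


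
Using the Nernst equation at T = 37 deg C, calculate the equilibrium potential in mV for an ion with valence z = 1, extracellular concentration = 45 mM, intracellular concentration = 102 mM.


E = (RT/(zF)) * ln(C_out/C_in)
T = 37 + 273.15 = 310.15 K
E = (8.314 * 310.15 / (1 * 96485)) * ln(45/102)
E = -21.87 mV


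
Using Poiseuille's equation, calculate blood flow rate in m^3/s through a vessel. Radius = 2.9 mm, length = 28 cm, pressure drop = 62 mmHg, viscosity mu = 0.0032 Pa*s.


Q = pi*r^4*dP / (8*mu*L)
r = 0.0029 m, L = 0.28 m
dP = 62 mmHg = 8265.964 Pa
Q = 2.5623e-04 m^3/s


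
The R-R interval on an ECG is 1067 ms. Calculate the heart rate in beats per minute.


HR = 60 / RR_interval(s)
RR = 1067 ms = 1.067 s
HR = 60 / 1.067 = 56.23 bpm


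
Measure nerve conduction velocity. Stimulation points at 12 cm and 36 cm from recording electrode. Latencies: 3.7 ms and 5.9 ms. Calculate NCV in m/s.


Distance = (36 - 12) / 100 = 0.24 m
dt = (5.9 - 3.7) / 1000 = 0.0022 s
NCV = dist / dt = 109.1 m/s


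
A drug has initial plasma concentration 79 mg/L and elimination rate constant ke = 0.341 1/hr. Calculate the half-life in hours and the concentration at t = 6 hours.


t_half = ln(2) / ke = 0.693147 / 0.341 = 2.033 hr
C(t) = C0 * exp(-ke*t) = 79 * exp(-0.341*6)
C(6) = 10.21 mg/L


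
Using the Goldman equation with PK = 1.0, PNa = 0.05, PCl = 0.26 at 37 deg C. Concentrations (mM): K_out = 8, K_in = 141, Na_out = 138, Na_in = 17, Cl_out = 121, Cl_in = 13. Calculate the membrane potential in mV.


Vm = (RT/F)*ln((PK*Ko + PNa*Nao + PCl*Cli)/(PK*Ki + PNa*Nai + PCl*Clo))
Numer = 18.28, Denom = 173.31
Vm = -60.11 mV


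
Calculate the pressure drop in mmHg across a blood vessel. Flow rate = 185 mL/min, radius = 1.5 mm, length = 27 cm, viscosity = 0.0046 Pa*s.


dP = 8*mu*L*Q / (pi*r^4)
Q = 185 mL/min = 3.08333e-06 m^3/s
dP = 1926.27 Pa = 1926.27 / 133.322 mmHg = 14.45 mmHg


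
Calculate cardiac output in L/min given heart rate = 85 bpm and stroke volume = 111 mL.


CO = HR * SV
CO = 85 * 111 / 1000
CO = 9.435 L/min


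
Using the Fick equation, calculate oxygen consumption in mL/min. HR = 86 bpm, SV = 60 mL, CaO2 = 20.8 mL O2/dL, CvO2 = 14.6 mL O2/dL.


CO = HR*SV = 86*60/1000 = 5.16 L/min
a-v O2 diff = 20.8 - 14.6 = 6.2 mL/dL
VO2 = CO * (CaO2-CvO2) * 10 dL/L
VO2 = 5.16 * 6.2 * 10
VO2 = 319.9 mL/min


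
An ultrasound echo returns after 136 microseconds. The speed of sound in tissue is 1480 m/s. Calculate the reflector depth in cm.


depth = c * t / 2
t = 136 us = 1.3600e-04 s
depth = 1480 * 1.3600e-04 / 2
depth = 0.10064 m = 10.064 cm


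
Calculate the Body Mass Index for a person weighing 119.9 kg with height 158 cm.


BMI = weight / height^2
height = 158 cm = 1.58 m
BMI = 119.9 / 1.58^2
BMI = 48.03 kg/m^2


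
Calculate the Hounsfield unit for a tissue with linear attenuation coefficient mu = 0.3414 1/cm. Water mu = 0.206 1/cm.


HU = ((mu_tissue - mu_water) / mu_water) * 1000
HU = ((0.3414 - 0.206) / 0.206) * 1000
HU = 657.3


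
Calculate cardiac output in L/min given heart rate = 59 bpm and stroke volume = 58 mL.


CO = HR * SV
CO = 59 * 58 / 1000
CO = 3.422 L/min


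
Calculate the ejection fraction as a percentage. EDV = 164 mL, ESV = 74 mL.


SV = EDV - ESV = 164 - 74 = 90 mL
EF = SV/EDV * 100 = 90/164 * 100
EF = 54.88%


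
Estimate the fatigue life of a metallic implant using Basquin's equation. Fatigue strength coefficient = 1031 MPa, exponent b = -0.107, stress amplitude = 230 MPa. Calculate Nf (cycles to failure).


sigma_a = sigma_f' * (2Nf)^b
2Nf = (sigma_a/sigma_f')^(1/b)
2Nf = (230/1031)^(1/-0.107)
2Nf = 1227646
Nf = 613823


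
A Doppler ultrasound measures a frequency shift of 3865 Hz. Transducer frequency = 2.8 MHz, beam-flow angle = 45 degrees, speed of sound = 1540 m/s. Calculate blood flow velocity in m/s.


v = fd * c / (2 * f0 * cos(theta))
v = 3865 * 1540 / (2 * 2.8000e+06 * cos(45))
v = 1.503 m/s


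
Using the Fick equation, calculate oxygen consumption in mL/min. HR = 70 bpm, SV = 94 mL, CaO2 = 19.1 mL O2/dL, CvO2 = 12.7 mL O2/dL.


CO = HR*SV = 70*94/1000 = 6.58 L/min
a-v O2 diff = 19.1 - 12.7 = 6.4 mL/dL
VO2 = CO * (CaO2-CvO2) * 10 dL/L
VO2 = 6.58 * 6.4 * 10
VO2 = 421.1 mL/min


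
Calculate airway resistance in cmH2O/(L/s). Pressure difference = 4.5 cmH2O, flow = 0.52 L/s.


R = dP / flow
R = 4.5 / 0.52
R = 8.654 cmH2O/(L/s)


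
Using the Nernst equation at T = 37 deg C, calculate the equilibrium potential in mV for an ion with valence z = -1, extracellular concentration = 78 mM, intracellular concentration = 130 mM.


E = (RT/(zF)) * ln(C_out/C_in)
T = 37 + 273.15 = 310.15 K
E = (8.314 * 310.15 / (-1 * 96485)) * ln(78/130)
E = 13.65 mV


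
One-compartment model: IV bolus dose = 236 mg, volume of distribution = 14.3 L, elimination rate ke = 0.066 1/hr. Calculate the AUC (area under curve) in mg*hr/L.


C0 = Dose/Vd = 236/14.3 = 16.5035 mg/L
AUC = C0/ke = 16.5035/0.066
AUC = 250.1 mg*hr/L


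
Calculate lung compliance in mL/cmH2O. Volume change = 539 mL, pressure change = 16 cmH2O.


C = dV / dP
C = 539 / 16
C = 33.69 mL/cmH2O


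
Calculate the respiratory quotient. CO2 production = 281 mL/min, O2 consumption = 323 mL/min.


RQ = VCO2 / VO2
RQ = 281 / 323
RQ = 0.87


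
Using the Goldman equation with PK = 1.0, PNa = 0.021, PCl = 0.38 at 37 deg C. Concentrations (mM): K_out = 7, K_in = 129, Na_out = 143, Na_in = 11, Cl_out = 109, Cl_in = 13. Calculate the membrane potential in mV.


Vm = (RT/F)*ln((PK*Ko + PNa*Nao + PCl*Cli)/(PK*Ki + PNa*Nai + PCl*Clo))
Numer = 14.943, Denom = 170.651
Vm = -65.09 mV


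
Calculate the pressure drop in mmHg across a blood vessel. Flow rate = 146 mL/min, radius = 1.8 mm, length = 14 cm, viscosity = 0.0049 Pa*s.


dP = 8*mu*L*Q / (pi*r^4)
Q = 146 mL/min = 2.43333e-06 m^3/s
dP = 404.926 Pa = 404.926 / 133.322 mmHg = 3.037 mmHg


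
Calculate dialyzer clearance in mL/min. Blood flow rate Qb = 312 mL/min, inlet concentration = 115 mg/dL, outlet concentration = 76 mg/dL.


K = Qb * (Cb_in - Cb_out) / Cb_in
K = 312 * (115 - 76) / 115
K = 105.8 mL/min


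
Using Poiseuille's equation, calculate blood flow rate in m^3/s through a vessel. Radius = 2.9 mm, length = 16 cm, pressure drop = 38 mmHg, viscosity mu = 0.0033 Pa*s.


Q = pi*r^4*dP / (8*mu*L)
r = 0.0029 m, L = 0.16 m
dP = 38 mmHg = 5066.236 Pa
Q = 2.6650e-04 m^3/s


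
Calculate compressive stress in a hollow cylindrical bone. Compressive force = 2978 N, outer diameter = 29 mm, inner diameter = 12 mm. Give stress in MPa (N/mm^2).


A = pi*(r_o^2 - r_i^2)
r_o = 14.5 mm, r_i = 6 mm
A = 547.423 mm^2
sigma = F/A = 2978 / 547.423
sigma = 5.44 MPa


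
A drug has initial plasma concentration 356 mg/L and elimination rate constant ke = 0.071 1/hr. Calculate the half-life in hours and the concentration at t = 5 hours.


t_half = ln(2) / ke = 0.693147 / 0.071 = 9.763 hr
C(t) = C0 * exp(-ke*t) = 356 * exp(-0.071*5)
C(5) = 249.6 mg/L


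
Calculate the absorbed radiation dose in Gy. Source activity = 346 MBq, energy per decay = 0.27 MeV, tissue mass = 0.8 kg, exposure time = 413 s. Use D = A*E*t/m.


A = 346 MBq = 3.4600e+08 Bq
E = 0.27 MeV = 4.3254e-14 J
D = A*E*t/m = 3.4600e+08*4.3254e-14*413/0.8
D = 0.007726 Gy


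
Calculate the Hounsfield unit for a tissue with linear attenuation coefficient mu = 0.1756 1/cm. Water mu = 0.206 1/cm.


HU = ((mu_tissue - mu_water) / mu_water) * 1000
HU = ((0.1756 - 0.206) / 0.206) * 1000
HU = -147.6


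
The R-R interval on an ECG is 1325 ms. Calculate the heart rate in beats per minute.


HR = 60 / RR_interval(s)
RR = 1325 ms = 1.325 s
HR = 60 / 1.325 = 45.28 bpm


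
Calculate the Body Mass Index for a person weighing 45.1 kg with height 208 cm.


BMI = weight / height^2
height = 208 cm = 2.08 m
BMI = 45.1 / 2.08^2
BMI = 10.42 kg/m^2


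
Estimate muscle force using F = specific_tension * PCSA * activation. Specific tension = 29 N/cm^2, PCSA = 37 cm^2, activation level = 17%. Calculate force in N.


F = sigma * PCSA * activation
F = 29 * 37 * 0.17
F = 182.4 N


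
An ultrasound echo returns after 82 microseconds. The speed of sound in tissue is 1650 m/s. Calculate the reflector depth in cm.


depth = c * t / 2
t = 82 us = 8.2000e-05 s
depth = 1650 * 8.2000e-05 / 2
depth = 0.06765 m = 6.765 cm


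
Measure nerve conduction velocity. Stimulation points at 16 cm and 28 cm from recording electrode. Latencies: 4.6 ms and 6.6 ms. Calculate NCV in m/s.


Distance = (28 - 16) / 100 = 0.12 m
dt = (6.6 - 4.6) / 1000 = 0.002 s
NCV = dist / dt = 60 m/s


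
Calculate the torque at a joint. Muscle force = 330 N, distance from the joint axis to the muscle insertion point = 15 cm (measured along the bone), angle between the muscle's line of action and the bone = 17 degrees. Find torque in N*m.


Torque = F * d * sin(theta)   (moment arm = d*sin(theta))
d = 15 cm = 0.15 m
Torque = 330 * 0.15 * sin(17)
Torque = 14.47 N*m


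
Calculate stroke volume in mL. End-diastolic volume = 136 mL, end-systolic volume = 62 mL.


SV = EDV - ESV
SV = 136 - 62
SV = 74 mL


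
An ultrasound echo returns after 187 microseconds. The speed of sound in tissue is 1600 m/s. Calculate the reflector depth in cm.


depth = c * t / 2
t = 187 us = 1.8700e-04 s
depth = 1600 * 1.8700e-04 / 2
depth = 0.1496 m = 14.96 cm


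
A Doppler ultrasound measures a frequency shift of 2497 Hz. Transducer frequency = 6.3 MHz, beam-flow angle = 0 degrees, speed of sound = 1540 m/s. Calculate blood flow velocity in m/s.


v = fd * c / (2 * f0 * cos(theta))
v = 2497 * 1540 / (2 * 6.3000e+06 * cos(0))
v = 0.3052 m/s


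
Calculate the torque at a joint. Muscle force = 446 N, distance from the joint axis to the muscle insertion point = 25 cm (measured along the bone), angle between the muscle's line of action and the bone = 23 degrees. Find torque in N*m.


Torque = F * d * sin(theta)   (moment arm = d*sin(theta))
d = 25 cm = 0.25 m
Torque = 446 * 0.25 * sin(23)
Torque = 43.57 N*m


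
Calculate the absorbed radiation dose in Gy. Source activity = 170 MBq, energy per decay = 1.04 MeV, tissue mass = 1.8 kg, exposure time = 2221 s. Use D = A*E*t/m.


A = 170 MBq = 1.7000e+08 Bq
E = 1.04 MeV = 1.66608e-13 J
D = A*E*t/m = 1.7000e+08*1.66608e-13*2221/1.8
D = 0.03495 Gy


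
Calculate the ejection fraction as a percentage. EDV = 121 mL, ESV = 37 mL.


SV = EDV - ESV = 121 - 37 = 84 mL
EF = SV/EDV * 100 = 84/121 * 100
EF = 69.42%


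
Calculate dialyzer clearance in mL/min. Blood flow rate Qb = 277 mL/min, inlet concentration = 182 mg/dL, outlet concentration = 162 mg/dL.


K = Qb * (Cb_in - Cb_out) / Cb_in
K = 277 * (182 - 162) / 182
K = 30.44 mL/min


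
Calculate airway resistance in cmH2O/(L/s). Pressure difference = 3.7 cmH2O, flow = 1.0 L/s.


R = dP / flow
R = 3.7 / 1.0
R = 3.7 cmH2O/(L/s)


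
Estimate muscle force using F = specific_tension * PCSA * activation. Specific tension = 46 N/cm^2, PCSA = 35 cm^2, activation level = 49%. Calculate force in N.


F = sigma * PCSA * activation
F = 46 * 35 * 0.49
F = 788.9 N


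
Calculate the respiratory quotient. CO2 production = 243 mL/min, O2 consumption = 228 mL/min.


RQ = VCO2 / VO2
RQ = 243 / 228
RQ = 1.066


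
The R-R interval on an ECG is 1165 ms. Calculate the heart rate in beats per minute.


HR = 60 / RR_interval(s)
RR = 1165 ms = 1.165 s
HR = 60 / 1.165 = 51.5 bpm


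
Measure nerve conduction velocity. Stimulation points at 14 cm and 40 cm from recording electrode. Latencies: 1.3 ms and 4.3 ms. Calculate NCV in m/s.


Distance = (40 - 14) / 100 = 0.26 m
dt = (4.3 - 1.3) / 1000 = 0.003 s
NCV = dist / dt = 86.67 m/s


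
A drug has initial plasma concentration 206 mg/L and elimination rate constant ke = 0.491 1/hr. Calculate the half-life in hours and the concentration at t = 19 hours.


t_half = ln(2) / ke = 0.693147 / 0.491 = 1.412 hr
C(t) = C0 * exp(-ke*t) = 206 * exp(-0.491*19)
C(19) = 0.0183 mg/L


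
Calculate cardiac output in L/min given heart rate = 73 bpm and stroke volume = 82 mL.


CO = HR * SV
CO = 73 * 82 / 1000
CO = 5.986 L/min


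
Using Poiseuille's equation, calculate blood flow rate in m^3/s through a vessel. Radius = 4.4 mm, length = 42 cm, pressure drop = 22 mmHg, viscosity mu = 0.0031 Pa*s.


Q = pi*r^4*dP / (8*mu*L)
r = 0.0044 m, L = 0.42 m
dP = 22 mmHg = 2933.084 Pa
Q = 3.3158e-04 m^3/s


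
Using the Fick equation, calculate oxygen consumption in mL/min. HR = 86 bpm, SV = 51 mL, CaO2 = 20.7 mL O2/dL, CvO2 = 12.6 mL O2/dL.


CO = HR*SV = 86*51/1000 = 4.386 L/min
a-v O2 diff = 20.7 - 12.6 = 8.1 mL/dL
VO2 = CO * (CaO2-CvO2) * 10 dL/L
VO2 = 4.386 * 8.1 * 10
VO2 = 355.3 mL/min


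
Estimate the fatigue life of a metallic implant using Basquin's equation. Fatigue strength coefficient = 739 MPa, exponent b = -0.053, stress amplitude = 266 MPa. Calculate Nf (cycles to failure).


sigma_a = sigma_f' * (2Nf)^b
2Nf = (sigma_a/sigma_f')^(1/b)
2Nf = (266/739)^(1/-0.053)
2Nf = 2.3598427e+08
Nf = 1.1799e+08


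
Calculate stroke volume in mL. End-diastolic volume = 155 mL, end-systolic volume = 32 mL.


SV = EDV - ESV
SV = 155 - 32
SV = 123 mL


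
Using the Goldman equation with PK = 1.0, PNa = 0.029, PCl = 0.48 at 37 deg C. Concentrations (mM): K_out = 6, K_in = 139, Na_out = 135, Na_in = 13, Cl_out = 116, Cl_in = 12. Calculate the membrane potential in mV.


Vm = (RT/F)*ln((PK*Ko + PNa*Nao + PCl*Cli)/(PK*Ki + PNa*Nai + PCl*Clo))
Numer = 15.675, Denom = 195.057
Vm = -67.38 mV


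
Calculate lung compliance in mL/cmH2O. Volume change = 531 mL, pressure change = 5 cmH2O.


C = dV / dP
C = 531 / 5
C = 106.2 mL/cmH2O


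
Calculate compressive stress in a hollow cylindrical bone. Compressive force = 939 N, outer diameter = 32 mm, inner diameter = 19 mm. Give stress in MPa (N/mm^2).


A = pi*(r_o^2 - r_i^2)
r_o = 16 mm, r_i = 9.5 mm
A = 520.719 mm^2
sigma = F/A = 939 / 520.719
sigma = 1.803 MPa


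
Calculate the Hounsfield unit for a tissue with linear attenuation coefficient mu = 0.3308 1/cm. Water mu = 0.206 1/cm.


HU = ((mu_tissue - mu_water) / mu_water) * 1000
HU = ((0.3308 - 0.206) / 0.206) * 1000
HU = 605.8


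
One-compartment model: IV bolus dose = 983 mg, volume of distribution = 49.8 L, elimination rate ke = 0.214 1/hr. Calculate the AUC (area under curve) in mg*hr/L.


C0 = Dose/Vd = 983/49.8 = 19.739 mg/L
AUC = C0/ke = 19.739/0.214
AUC = 92.24 mg*hr/L


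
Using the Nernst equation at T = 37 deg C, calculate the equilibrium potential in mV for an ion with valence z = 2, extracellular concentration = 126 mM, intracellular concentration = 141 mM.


E = (RT/(zF)) * ln(C_out/C_in)
T = 37 + 273.15 = 310.15 K
E = (8.314 * 310.15 / (2 * 96485)) * ln(126/141)
E = -1.503 mV


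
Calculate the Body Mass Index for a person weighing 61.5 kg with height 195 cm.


BMI = weight / height^2
height = 195 cm = 1.95 m
BMI = 61.5 / 1.95^2
BMI = 16.17 kg/m^2


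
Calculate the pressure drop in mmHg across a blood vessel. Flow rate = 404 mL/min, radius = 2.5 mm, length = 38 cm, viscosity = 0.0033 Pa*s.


dP = 8*mu*L*Q / (pi*r^4)
Q = 404 mL/min = 6.73333e-06 m^3/s
dP = 550.437 Pa = 550.437 / 133.322 mmHg = 4.129 mmHg


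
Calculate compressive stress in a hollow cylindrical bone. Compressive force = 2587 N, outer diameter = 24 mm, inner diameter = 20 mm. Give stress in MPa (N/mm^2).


A = pi*(r_o^2 - r_i^2)
r_o = 12 mm, r_i = 10 mm
A = 138.23 mm^2
sigma = F/A = 2587 / 138.23
sigma = 18.72 MPa


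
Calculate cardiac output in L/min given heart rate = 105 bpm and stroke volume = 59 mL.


CO = HR * SV
CO = 105 * 59 / 1000
CO = 6.195 L/min


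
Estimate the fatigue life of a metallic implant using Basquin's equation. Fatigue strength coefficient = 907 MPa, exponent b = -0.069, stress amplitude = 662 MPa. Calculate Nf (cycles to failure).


sigma_a = sigma_f' * (2Nf)^b
2Nf = (sigma_a/sigma_f')^(1/b)
2Nf = (662/907)^(1/-0.069)
2Nf = 95.912206
Nf = 47.96


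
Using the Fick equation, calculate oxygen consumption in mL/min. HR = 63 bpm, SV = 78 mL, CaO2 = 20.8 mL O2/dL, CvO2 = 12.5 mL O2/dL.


CO = HR*SV = 63*78/1000 = 4.914 L/min
a-v O2 diff = 20.8 - 12.5 = 8.3 mL/dL
VO2 = CO * (CaO2-CvO2) * 10 dL/L
VO2 = 4.914 * 8.3 * 10
VO2 = 407.9 mL/min


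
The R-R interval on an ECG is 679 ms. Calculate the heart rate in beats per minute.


HR = 60 / RR_interval(s)
RR = 679 ms = 0.679 s
HR = 60 / 0.679 = 88.37 bpm


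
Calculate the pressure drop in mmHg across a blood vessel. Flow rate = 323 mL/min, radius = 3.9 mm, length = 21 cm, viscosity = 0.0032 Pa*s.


dP = 8*mu*L*Q / (pi*r^4)
Q = 323 mL/min = 5.38333e-06 m^3/s
dP = 39.8201 Pa = 39.8201 / 133.322 mmHg = 0.2987 mmHg


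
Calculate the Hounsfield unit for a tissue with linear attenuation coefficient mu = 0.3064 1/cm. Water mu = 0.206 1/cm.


HU = ((mu_tissue - mu_water) / mu_water) * 1000
HU = ((0.3064 - 0.206) / 0.206) * 1000
HU = 487.4


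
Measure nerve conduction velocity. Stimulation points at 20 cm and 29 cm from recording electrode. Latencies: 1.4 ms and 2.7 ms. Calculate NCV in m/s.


Distance = (29 - 20) / 100 = 0.09 m
dt = (2.7 - 1.4) / 1000 = 0.0013 s
NCV = dist / dt = 69.23 m/s


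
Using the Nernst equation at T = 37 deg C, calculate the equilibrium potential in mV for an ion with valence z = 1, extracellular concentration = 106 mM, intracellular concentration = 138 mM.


E = (RT/(zF)) * ln(C_out/C_in)
T = 37 + 273.15 = 310.15 K
E = (8.314 * 310.15 / (1 * 96485)) * ln(106/138)
E = -7.051 mV


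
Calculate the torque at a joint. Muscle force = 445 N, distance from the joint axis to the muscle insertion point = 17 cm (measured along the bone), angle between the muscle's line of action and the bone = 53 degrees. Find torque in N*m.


Torque = F * d * sin(theta)   (moment arm = d*sin(theta))
d = 17 cm = 0.17 m
Torque = 445 * 0.17 * sin(53)
Torque = 60.42 N*m


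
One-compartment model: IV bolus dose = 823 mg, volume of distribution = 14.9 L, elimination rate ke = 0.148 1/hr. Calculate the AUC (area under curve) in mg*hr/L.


C0 = Dose/Vd = 823/14.9 = 55.2349 mg/L
AUC = C0/ke = 55.2349/0.148
AUC = 373.2 mg*hr/L


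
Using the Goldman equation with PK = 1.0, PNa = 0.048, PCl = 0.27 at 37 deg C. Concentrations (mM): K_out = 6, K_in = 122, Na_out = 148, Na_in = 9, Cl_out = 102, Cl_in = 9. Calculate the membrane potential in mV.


Vm = (RT/F)*ln((PK*Ko + PNa*Nao + PCl*Cli)/(PK*Ki + PNa*Nai + PCl*Clo))
Numer = 15.534, Denom = 149.972
Vm = -60.6 mV


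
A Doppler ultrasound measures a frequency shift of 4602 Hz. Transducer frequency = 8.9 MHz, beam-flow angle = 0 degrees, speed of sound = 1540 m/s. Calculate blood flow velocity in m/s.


v = fd * c / (2 * f0 * cos(theta))
v = 4602 * 1540 / (2 * 8.9000e+06 * cos(0))
v = 0.3982 m/s


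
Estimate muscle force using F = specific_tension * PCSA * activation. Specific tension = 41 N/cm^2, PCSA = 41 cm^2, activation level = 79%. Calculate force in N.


F = sigma * PCSA * activation
F = 41 * 41 * 0.79
F = 1328 N


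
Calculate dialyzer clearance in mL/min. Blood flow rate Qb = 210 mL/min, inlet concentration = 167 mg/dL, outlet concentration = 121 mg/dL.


K = Qb * (Cb_in - Cb_out) / Cb_in
K = 210 * (167 - 121) / 167
K = 57.84 mL/min


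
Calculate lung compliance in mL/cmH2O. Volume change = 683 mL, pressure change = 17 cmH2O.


C = dV / dP
C = 683 / 17
C = 40.18 mL/cmH2O


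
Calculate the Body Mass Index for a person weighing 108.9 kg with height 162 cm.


BMI = weight / height^2
height = 162 cm = 1.62 m
BMI = 108.9 / 1.62^2
BMI = 41.5 kg/m^2


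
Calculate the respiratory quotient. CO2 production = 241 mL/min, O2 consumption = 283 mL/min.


RQ = VCO2 / VO2
RQ = 241 / 283
RQ = 0.8516


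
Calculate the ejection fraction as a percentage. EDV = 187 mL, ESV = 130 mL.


SV = EDV - ESV = 187 - 130 = 57 mL
EF = SV/EDV * 100 = 57/187 * 100
EF = 30.48%


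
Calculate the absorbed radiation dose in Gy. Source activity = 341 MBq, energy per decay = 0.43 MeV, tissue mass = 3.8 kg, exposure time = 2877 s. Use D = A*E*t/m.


A = 341 MBq = 3.4100e+08 Bq
E = 0.43 MeV = 6.8886e-14 J
D = A*E*t/m = 3.4100e+08*6.8886e-14*2877/3.8
D = 0.01778 Gy


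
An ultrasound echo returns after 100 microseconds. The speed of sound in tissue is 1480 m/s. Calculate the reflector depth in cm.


depth = c * t / 2
t = 100 us = 1.0000e-04 s
depth = 1480 * 1.0000e-04 / 2
depth = 0.074 m = 7.4 cm


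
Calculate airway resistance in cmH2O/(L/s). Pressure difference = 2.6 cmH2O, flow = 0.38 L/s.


R = dP / flow
R = 2.6 / 0.38
R = 6.842 cmH2O/(L/s)


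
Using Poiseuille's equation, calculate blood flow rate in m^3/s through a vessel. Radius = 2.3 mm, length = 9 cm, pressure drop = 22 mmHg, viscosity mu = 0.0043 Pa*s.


Q = pi*r^4*dP / (8*mu*L)
r = 0.0023 m, L = 0.09 m
dP = 22 mmHg = 2933.084 Pa
Q = 8.3288e-05 m^3/s


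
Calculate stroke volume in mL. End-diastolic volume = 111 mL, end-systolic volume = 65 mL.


SV = EDV - ESV
SV = 111 - 65
SV = 46 mL


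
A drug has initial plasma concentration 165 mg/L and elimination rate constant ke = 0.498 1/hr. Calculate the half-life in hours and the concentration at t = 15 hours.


t_half = ln(2) / ke = 0.693147 / 0.498 = 1.392 hr
C(t) = C0 * exp(-ke*t) = 165 * exp(-0.498*15)
C(15) = 0.09404 mg/L


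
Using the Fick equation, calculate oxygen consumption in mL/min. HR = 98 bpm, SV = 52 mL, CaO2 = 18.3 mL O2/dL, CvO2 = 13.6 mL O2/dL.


CO = HR*SV = 98*52/1000 = 5.096 L/min
a-v O2 diff = 18.3 - 13.6 = 4.7 mL/dL
VO2 = CO * (CaO2-CvO2) * 10 dL/L
VO2 = 5.096 * 4.7 * 10
VO2 = 239.5 mL/min


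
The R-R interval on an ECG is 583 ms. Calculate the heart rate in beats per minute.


HR = 60 / RR_interval(s)
RR = 583 ms = 0.583 s
HR = 60 / 0.583 = 102.9 bpm


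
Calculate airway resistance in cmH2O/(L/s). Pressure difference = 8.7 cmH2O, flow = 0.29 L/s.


R = dP / flow
R = 8.7 / 0.29
R = 30 cmH2O/(L/s)


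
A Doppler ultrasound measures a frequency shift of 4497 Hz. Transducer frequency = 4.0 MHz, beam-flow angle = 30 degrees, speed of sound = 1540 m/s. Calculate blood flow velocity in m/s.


v = fd * c / (2 * f0 * cos(theta))
v = 4497 * 1540 / (2 * 4.0000e+06 * cos(30))
v = 0.9996 m/s


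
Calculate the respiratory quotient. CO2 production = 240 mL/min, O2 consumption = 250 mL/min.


RQ = VCO2 / VO2
RQ = 240 / 250
RQ = 0.96


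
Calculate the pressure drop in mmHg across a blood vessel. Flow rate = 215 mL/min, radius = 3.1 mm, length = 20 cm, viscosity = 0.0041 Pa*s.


dP = 8*mu*L*Q / (pi*r^4)
Q = 215 mL/min = 3.58333e-06 m^3/s
dP = 81.0203 Pa = 81.0203 / 133.322 mmHg = 0.6077 mmHg


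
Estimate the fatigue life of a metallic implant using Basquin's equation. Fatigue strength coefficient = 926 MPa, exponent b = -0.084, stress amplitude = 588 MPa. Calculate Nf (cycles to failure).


sigma_a = sigma_f' * (2Nf)^b
2Nf = (sigma_a/sigma_f')^(1/b)
2Nf = (588/926)^(1/-0.084)
2Nf = 222.85366
Nf = 111.4


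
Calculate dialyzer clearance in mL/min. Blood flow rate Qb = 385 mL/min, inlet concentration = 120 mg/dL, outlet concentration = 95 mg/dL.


K = Qb * (Cb_in - Cb_out) / Cb_in
K = 385 * (120 - 95) / 120
K = 80.21 mL/min


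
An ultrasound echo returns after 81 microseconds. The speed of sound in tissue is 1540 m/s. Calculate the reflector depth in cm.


depth = c * t / 2
t = 81 us = 8.1000e-05 s
depth = 1540 * 8.1000e-05 / 2
depth = 0.06237 m = 6.237 cm


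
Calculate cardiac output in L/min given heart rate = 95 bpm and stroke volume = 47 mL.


CO = HR * SV
CO = 95 * 47 / 1000
CO = 4.465 L/min


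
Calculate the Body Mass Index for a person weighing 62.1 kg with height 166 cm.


BMI = weight / height^2
height = 166 cm = 1.66 m
BMI = 62.1 / 1.66^2
BMI = 22.54 kg/m^2


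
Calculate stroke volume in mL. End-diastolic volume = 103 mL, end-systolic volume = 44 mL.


SV = EDV - ESV
SV = 103 - 44
SV = 59 mL


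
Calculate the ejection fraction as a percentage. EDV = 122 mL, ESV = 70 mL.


SV = EDV - ESV = 122 - 70 = 52 mL
EF = SV/EDV * 100 = 52/122 * 100
EF = 42.62%


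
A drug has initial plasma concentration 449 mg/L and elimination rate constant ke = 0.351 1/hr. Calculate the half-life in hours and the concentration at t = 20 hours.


t_half = ln(2) / ke = 0.693147 / 0.351 = 1.975 hr
C(t) = C0 * exp(-ke*t) = 449 * exp(-0.351*20)
C(20) = 0.4013 mg/L


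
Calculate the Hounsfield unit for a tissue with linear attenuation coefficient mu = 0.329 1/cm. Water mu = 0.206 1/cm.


HU = ((mu_tissue - mu_water) / mu_water) * 1000
HU = ((0.329 - 0.206) / 0.206) * 1000
HU = 597.1


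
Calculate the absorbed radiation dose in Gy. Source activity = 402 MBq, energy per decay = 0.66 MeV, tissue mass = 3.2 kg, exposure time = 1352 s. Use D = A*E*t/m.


A = 402 MBq = 4.0200e+08 Bq
E = 0.66 MeV = 1.05732e-13 J
D = A*E*t/m = 4.0200e+08*1.05732e-13*1352/3.2
D = 0.01796 Gy


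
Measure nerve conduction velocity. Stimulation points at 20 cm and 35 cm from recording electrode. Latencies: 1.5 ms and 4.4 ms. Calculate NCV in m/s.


Distance = (35 - 20) / 100 = 0.15 m
dt = (4.4 - 1.5) / 1000 = 0.0029 s
NCV = dist / dt = 51.72 m/s


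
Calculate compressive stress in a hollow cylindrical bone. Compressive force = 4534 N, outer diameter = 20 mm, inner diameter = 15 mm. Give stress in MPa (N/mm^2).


A = pi*(r_o^2 - r_i^2)
r_o = 10 mm, r_i = 7.5 mm
A = 137.445 mm^2
sigma = F/A = 4534 / 137.445
sigma = 32.99 MPa


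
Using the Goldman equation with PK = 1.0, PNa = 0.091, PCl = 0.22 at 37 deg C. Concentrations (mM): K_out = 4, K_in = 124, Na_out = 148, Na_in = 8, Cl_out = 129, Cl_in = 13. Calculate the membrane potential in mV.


Vm = (RT/F)*ln((PK*Ko + PNa*Nao + PCl*Cli)/(PK*Ki + PNa*Nai + PCl*Clo))
Numer = 20.328, Denom = 153.108
Vm = -53.96 mV


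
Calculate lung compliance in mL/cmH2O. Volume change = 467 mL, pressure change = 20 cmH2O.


C = dV / dP
C = 467 / 20
C = 23.35 mL/cmH2O


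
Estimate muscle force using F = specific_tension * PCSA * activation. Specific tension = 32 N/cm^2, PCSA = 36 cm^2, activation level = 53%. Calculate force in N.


F = sigma * PCSA * activation
F = 32 * 36 * 0.53
F = 610.6 N


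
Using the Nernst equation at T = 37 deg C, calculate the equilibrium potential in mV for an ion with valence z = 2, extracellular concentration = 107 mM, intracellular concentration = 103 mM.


E = (RT/(zF)) * ln(C_out/C_in)
T = 37 + 273.15 = 310.15 K
E = (8.314 * 310.15 / (2 * 96485)) * ln(107/103)
E = 0.5091 mV


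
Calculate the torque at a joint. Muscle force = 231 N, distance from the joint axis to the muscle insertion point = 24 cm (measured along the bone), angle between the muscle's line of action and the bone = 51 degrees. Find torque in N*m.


Torque = F * d * sin(theta)   (moment arm = d*sin(theta))
d = 24 cm = 0.24 m
Torque = 231 * 0.24 * sin(51)
Torque = 43.08 N*m


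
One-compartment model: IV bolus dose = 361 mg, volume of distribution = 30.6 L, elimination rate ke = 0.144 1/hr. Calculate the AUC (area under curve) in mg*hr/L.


C0 = Dose/Vd = 361/30.6 = 11.7974 mg/L
AUC = C0/ke = 11.7974/0.144
AUC = 81.93 mg*hr/L


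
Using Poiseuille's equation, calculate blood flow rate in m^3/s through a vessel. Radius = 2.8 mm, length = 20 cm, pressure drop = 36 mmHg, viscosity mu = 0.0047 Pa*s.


Q = pi*r^4*dP / (8*mu*L)
r = 0.0028 m, L = 0.2 m
dP = 36 mmHg = 4799.592 Pa
Q = 1.2324e-04 m^3/s


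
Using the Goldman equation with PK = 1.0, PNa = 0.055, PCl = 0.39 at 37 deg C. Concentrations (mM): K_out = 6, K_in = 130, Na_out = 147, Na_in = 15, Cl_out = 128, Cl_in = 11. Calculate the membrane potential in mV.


Vm = (RT/F)*ln((PK*Ko + PNa*Nao + PCl*Cli)/(PK*Ki + PNa*Nai + PCl*Clo))
Numer = 18.375, Denom = 180.745
Vm = -61.1 mV


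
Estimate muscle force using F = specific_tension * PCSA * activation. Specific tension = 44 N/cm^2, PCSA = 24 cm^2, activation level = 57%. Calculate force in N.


F = sigma * PCSA * activation
F = 44 * 24 * 0.57
F = 601.9 N


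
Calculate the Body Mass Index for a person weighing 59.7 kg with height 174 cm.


BMI = weight / height^2
height = 174 cm = 1.74 m
BMI = 59.7 / 1.74^2
BMI = 19.72 kg/m^2


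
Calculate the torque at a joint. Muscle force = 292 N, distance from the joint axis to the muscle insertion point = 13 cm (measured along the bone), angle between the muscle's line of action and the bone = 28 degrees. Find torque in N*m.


Torque = F * d * sin(theta)   (moment arm = d*sin(theta))
d = 13 cm = 0.13 m
Torque = 292 * 0.13 * sin(28)
Torque = 17.82 N*m


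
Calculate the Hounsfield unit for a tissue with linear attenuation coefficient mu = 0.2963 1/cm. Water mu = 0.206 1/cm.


HU = ((mu_tissue - mu_water) / mu_water) * 1000
HU = ((0.2963 - 0.206) / 0.206) * 1000
HU = 438.3


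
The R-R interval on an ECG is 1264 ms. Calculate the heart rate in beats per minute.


HR = 60 / RR_interval(s)
RR = 1264 ms = 1.264 s
HR = 60 / 1.264 = 47.47 bpm
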